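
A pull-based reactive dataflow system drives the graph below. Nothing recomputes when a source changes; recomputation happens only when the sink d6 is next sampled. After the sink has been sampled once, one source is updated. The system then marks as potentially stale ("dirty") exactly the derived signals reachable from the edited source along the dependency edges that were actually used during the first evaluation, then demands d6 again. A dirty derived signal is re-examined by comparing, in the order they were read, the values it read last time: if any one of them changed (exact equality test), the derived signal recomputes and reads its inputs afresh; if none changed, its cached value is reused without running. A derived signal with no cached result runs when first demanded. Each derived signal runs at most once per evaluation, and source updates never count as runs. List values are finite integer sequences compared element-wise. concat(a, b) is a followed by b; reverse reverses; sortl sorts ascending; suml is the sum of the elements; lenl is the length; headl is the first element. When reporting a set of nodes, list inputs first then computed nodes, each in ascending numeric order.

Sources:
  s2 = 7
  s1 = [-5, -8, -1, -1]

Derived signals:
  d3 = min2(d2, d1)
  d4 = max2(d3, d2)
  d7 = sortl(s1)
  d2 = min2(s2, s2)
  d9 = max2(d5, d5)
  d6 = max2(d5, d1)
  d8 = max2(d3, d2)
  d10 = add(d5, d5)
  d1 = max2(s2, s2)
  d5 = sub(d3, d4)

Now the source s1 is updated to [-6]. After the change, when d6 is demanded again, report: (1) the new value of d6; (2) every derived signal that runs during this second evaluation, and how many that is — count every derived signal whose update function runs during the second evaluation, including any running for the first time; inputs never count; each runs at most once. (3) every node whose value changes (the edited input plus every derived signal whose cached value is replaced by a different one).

New value of d6: 7.
Derived signals that run: none — 0 in total.
Values that change: s1.
Key observation: s1 is never demanded by the output, so the edit triggers no recomputation at all.

First evaluation (everything demanded from the output):
  d1 = max2(7, 7) = 7
  d2 = min2(7, 7) = 7
  d3 = min2(7, 7) = 7
  d4 = max2(7, 7) = 7
  d5 = sub(7, 7) = 0
  d6 = max2(0, 7) = 7

Propagation after the edit:
  s1 feeds no computation that the output demands — nothing is marked dirty and nothing runs.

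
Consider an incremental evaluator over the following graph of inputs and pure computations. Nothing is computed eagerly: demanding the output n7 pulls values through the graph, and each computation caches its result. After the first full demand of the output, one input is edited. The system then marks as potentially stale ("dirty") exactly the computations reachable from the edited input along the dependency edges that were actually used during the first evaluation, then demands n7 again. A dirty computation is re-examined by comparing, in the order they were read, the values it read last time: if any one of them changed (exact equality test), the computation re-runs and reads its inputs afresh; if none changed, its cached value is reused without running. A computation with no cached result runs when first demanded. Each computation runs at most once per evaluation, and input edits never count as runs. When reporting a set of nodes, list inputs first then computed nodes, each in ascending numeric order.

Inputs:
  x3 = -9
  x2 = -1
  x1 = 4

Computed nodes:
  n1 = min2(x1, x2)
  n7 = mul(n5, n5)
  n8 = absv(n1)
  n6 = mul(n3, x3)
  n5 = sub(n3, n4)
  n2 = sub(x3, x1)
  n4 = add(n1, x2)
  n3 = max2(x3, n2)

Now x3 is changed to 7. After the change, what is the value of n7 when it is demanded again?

n7 now evaluates to 81.

Initial pass — values computed on the first demand:
  n1 = min2(4, -1) = -1
  n2 = sub(-9, 4) = -13
  n3 = max2(-9, -13) = -9
  n4 = add(-1, -1) = -2
  n5 = sub(-9, -2) = -7
  n7 = mul(-7, -7) = 49

Second demand — change propagation:
  n2: re-runs because x3 -9->7; new result 3.
  n3: re-runs because x3 -9->7; n2 -13->3; new result 7.
  n5: re-runs because n3 -9->7; new result 9.
  n7: re-runs because n5 -7->9; n5 -7->9; new result 81.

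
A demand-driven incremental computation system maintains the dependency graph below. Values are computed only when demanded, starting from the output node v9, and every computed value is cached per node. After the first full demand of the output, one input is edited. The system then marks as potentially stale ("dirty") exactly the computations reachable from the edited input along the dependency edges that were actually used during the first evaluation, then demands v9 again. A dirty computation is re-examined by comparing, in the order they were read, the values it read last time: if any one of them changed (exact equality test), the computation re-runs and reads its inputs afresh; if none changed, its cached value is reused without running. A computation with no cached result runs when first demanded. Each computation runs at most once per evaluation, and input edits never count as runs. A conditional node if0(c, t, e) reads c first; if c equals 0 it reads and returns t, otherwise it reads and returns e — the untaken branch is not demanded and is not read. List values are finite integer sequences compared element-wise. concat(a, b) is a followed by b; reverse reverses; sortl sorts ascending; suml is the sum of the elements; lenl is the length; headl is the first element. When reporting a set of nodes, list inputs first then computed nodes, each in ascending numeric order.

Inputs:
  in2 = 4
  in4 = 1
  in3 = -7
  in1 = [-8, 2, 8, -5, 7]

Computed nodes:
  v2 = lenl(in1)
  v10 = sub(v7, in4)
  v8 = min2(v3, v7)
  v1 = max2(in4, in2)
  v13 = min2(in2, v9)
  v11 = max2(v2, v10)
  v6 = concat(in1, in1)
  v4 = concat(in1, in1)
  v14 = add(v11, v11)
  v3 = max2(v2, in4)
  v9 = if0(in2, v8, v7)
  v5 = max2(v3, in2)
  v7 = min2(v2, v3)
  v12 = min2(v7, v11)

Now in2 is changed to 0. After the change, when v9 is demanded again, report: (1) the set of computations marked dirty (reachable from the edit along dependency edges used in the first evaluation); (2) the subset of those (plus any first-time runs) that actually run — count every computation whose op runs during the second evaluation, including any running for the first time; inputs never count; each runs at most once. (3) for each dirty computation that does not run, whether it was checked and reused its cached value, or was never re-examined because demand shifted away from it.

Marked dirty: v9.
Computations that run: v8, v9 — 2 in total.
Every dirty computation ran.
Key observation: a condition flipped, so demand reaches new nodes — v8 runs for the first time.

First evaluation (everything demanded from the output):
  v2 = lenl([-8, 2, 8, -5, 7]) = 5
  v3 = max2(5, 1) = 5
  v7 = min2(5, 5) = 5
  v9 = if0(in2=4 -> else branch v7) = 5

Propagation after the edit:
  v8: demanded for the first time — runs, produces 5.
  v9: runs — in2 4->0; result 5 (same value as before).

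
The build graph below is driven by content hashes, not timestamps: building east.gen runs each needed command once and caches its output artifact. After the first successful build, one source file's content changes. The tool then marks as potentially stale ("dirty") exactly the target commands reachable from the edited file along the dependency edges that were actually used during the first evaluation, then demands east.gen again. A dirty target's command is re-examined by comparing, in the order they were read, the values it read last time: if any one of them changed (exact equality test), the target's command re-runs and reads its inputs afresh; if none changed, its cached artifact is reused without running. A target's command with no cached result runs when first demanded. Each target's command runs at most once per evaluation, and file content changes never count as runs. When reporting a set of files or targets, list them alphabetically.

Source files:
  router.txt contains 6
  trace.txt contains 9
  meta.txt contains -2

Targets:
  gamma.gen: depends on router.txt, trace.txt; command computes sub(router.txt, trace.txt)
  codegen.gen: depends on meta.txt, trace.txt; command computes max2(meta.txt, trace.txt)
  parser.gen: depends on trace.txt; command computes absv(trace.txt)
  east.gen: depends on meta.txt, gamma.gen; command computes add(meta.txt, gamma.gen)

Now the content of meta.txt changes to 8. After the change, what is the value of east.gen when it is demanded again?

Initial pass — values computed on the first demand:
  gamma.gen = sub(6, 9) = -3
  east.gen = add(-2, -3) = -5

Second demand — change propagation:
  east.gen: re-runs because meta.txt -2->8; new result 5.

east.gen now evaluates to 5.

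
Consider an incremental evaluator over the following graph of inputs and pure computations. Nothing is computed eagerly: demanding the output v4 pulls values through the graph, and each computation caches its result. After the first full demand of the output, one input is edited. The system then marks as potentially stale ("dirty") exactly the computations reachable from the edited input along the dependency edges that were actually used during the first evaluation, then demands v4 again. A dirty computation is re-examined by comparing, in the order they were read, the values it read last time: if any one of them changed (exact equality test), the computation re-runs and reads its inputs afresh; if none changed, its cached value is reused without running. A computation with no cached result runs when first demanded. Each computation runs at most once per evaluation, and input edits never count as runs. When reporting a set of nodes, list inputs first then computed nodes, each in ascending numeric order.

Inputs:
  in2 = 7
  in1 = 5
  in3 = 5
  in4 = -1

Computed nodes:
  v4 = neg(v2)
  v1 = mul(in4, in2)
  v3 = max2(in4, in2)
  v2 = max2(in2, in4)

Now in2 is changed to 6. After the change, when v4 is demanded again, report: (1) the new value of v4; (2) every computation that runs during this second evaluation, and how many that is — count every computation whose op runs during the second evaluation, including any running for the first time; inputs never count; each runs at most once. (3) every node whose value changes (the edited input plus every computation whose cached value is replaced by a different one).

Initial pass — values computed on the first demand:
  v2 = max2(7, -1) = 7
  v4 = neg(7) = -7

Second demand — change propagation:
  v2: re-runs because in2 7->6; new result 6.
  v4: re-runs because v2 7->6; new result -6.

v4 now evaluates to -6.
Run set: v2, v4 (2 run).
Changed values: in2, v2, v4.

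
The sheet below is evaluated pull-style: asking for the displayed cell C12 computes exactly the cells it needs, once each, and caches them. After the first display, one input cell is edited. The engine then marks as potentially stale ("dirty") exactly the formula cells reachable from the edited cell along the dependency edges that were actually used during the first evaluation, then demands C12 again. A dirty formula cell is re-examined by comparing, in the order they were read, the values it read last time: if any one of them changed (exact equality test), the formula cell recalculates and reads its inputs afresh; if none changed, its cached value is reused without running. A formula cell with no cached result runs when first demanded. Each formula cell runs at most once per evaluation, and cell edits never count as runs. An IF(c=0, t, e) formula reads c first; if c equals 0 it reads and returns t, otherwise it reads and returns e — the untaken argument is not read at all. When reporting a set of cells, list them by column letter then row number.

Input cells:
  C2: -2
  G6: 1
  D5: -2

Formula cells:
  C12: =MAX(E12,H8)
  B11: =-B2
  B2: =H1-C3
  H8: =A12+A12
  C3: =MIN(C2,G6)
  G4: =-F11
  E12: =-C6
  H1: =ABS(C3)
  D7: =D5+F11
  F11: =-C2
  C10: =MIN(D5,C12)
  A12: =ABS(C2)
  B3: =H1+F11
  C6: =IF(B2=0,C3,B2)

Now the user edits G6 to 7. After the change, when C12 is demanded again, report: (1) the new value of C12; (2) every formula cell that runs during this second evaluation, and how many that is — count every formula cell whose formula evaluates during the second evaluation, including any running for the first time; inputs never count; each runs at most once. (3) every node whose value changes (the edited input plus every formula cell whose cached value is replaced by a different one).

Demanding C12 again yields 4.
1 formula cells run: C3.
The nodes whose values change: G6.
Note the absorption at C3: it re-runs yet its value is the same, leaving the output's value untouched.

First demand of the output computes:
  A12 = ABS(-2) = 2
  C3 = MIN(-2, 1) = -2
  H1 = ABS(-2) = 2
  B2 = 2 - -2 = 4
  C6 = IF(B2=0: B2=4 -> else branch B2) = 4
  E12 = -(4) = -4
  H8 = 2 + 2 = 4
  C12 = MAX(-4, 4) = 4

After the edit, cleaning proceeds:
  C3: a read changed (G6 1->7) — executes, giving -2 — identical to its old value.
  H1: dirty, but its reads are unchanged (C3 unchanged); cached 2 stands.
  B2: dirty, but its reads are unchanged (H1 unchanged, C3 unchanged); cached 4 stands.
  C6: dirty, but its reads are unchanged (B2 unchanged, B2 unchanged); cached 4 stands.
  E12: dirty, but its reads are unchanged (C6 unchanged); cached -4 stands.
  C12: dirty, but its reads are unchanged (E12 unchanged, H8 unchanged); cached 4 stands.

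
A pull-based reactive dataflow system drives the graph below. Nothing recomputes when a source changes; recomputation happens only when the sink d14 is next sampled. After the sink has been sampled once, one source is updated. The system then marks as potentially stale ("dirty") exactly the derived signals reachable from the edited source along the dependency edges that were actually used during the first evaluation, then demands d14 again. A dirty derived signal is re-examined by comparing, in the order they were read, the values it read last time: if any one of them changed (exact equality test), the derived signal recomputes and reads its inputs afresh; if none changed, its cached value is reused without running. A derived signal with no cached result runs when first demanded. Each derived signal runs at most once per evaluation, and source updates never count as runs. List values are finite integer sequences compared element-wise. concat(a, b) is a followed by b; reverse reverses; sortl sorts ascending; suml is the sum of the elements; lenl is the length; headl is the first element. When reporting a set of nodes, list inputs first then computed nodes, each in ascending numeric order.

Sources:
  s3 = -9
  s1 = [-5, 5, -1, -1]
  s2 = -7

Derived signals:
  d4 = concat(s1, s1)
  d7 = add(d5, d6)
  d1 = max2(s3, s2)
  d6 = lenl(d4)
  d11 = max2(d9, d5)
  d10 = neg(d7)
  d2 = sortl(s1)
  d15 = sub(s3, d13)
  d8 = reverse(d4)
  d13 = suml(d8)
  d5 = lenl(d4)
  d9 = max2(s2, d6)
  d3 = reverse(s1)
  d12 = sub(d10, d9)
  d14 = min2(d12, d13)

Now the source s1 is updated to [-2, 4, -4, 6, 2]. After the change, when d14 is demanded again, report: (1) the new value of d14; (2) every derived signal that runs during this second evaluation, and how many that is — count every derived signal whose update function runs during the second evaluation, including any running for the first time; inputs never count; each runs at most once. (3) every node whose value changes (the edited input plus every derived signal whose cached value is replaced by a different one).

New value of d14: -30.
Derived signals that run: d4, d5, d6, d7, d8, d9, d10, d12, d13, d14 — 10 in total.
Values that change: s1, d4, d5, d6, d7, d8, d9, d10, d12, d13, d14.

First evaluation (everything demanded from the output):
  d4 = concat([-5, 5, -1, -1], [-5, 5, -1, -1]) = [-5, 5, -1, -1, -5, 5, -1, -1]
  d5 = lenl([-5, 5, -1, -1, -5, 5, -1, -1]) = 8
  d6 = lenl([-5, 5, -1, -1, -5, 5, -1, -1]) = 8
  d7 = add(8, 8) = 16
  d8 = reverse([-5, 5, -1, -1, -5, 5, -1, -1]) = [-1, -1, 5, -5, -1, -1, 5, -5]
  d9 = max2(-7, 8) = 8
  d10 = neg(16) = -16
  d12 = sub(-16, 8) = -24
  d13 = suml([-1, -1, 5, -5, -1, -1, 5, -5]) = -4
  d14 = min2(-24, -4) = -24

Propagation after the edit:
  d4: runs — s1 [-5, 5, -1, -1]->[-2, 4, -4, 6, 2]; s1 [-5, 5, -1, -1]->[-2, 4, -4, 6, 2]; result [-2, 4, -4, 6, 2, -2, 4, -4, 6, 2].
  d5: runs — d4 [-5, 5, -1, -1, -5, 5, -1, -1]->[-2, 4, -4, 6, 2, -2, 4, -4, 6, 2]; result 10.
  d6: runs — d4 [-5, 5, -1, -1, -5, 5, -1, -1]->[-2, 4, -4, 6, 2, -2, 4, -4, 6, 2]; result 10.
  d7: runs — d5 8->10; d6 8->10; result 20.
  d8: runs — d4 [-5, 5, -1, -1, -5, 5, -1, -1]->[-2, 4, -4, 6, 2, -2, 4, -4, 6, 2]; result [2, 6, -4, 4, -2, 2, 6, -4, 4, -2].
  d9: runs — d6 8->10; result 10.
  d10: runs — d7 16->20; result -20.
  d12: runs — d10 -16->-20; d9 8->10; result -30.
  d13: runs — d8 [-1, -1, 5, -5, -1, -1, 5, -5]->[2, 6, -4, 4, -2, 2, 6, -4, 4, -2]; result 12.
  d14: runs — d12 -24->-30; d13 -4->12; result -30.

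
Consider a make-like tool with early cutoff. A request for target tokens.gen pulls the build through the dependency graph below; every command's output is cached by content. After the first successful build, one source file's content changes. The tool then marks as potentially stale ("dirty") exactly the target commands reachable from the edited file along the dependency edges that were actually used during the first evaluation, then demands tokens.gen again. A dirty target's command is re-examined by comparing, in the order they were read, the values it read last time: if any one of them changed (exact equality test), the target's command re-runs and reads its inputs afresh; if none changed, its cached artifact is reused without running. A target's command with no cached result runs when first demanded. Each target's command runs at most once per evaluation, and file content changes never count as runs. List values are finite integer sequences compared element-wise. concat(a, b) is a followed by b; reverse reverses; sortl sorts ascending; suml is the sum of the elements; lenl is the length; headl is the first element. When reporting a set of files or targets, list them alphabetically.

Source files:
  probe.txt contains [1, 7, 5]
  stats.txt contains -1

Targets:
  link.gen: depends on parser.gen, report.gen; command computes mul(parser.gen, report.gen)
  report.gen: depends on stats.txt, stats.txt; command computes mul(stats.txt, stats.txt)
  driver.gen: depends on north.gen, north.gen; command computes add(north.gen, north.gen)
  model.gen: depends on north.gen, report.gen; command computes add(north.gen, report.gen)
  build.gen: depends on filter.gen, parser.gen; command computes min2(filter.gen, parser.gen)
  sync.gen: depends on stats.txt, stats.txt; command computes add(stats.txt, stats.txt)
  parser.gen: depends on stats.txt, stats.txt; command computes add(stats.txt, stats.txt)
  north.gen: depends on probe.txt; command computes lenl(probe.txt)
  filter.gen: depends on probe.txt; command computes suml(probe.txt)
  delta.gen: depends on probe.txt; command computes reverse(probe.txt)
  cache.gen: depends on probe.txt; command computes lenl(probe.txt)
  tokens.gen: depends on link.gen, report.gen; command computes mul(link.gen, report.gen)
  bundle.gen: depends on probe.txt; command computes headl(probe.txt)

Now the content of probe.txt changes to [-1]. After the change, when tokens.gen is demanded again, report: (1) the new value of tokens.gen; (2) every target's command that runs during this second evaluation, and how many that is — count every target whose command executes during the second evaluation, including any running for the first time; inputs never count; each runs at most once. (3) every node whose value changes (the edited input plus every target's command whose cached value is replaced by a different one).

First demand of the output computes:
  parser.gen = add(-1, -1) = -2
  report.gen = mul(-1, -1) = 1
  link.gen = mul(-2, 1) = -2
  tokens.gen = mul(-2, 1) = -2

After the edit, cleaning proceeds:
  probe.txt only reaches undemanded nodes; the second demand re-runs nothing.

Note the shortcut — probe.txt feeds only undemanded nodes, so no recomputation happens.

Demanding tokens.gen again yields -2.
0 target commands run: none.
The nodes whose values change: probe.txt.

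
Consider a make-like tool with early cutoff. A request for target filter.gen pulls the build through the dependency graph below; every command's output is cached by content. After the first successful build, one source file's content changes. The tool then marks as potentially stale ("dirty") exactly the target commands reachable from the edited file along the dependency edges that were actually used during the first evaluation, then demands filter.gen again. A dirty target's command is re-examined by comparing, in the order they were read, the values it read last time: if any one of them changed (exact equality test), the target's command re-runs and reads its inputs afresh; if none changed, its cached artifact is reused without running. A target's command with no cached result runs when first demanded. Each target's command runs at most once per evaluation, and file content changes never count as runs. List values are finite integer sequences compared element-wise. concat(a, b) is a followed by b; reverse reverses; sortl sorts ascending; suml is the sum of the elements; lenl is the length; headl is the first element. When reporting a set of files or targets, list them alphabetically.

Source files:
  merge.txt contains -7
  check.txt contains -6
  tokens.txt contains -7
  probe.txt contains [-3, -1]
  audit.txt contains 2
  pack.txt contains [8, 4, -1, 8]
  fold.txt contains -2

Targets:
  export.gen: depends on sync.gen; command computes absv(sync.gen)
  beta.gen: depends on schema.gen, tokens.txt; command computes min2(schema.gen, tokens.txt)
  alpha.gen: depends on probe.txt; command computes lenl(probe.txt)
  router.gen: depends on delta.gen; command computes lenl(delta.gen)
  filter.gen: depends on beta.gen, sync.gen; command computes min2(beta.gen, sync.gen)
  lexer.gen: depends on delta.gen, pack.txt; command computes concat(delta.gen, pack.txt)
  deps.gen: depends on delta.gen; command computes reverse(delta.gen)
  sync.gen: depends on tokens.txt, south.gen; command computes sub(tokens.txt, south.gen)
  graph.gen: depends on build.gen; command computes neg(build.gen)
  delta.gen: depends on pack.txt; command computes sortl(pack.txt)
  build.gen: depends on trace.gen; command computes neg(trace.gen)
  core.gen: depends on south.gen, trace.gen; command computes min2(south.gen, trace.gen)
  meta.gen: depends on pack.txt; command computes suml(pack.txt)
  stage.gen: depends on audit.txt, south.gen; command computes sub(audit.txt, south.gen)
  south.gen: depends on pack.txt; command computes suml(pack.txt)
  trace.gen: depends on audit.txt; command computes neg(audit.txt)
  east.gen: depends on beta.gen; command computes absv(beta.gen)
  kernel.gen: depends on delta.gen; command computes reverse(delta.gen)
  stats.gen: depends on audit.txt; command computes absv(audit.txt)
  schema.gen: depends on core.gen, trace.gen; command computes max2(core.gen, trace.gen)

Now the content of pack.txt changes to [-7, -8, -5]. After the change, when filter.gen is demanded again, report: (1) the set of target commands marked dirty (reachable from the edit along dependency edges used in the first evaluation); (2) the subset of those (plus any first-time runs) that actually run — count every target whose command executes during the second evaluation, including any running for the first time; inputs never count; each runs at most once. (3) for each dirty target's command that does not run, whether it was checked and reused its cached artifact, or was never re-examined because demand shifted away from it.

First demand of the output computes:
  south.gen = suml([8, 4, -1, 8]) = 19
  sync.gen = sub(-7, 19) = -26
  trace.gen = neg(2) = -2
  core.gen = min2(19, -2) = -2
  schema.gen = max2(-2, -2) = -2
  beta.gen = min2(-2, -7) = -7
  filter.gen = min2(-7, -26) = -26

After the edit, cleaning proceeds:
  south.gen: a read changed (pack.txt [8, 4, -1, 8]->[-7, -8, -5]) — executes, giving -20.
  core.gen: a read changed (south.gen 19->-20) — executes, giving -20.
  schema.gen: a read changed (core.gen -2->-20) — executes, giving -2 — identical to its old value.
  beta.gen: dirty, but its reads are unchanged (schema.gen unchanged, tokens.txt unchanged); cached -7 stands.
  sync.gen: a read changed (south.gen 19->-20) — executes, giving 13.
  filter.gen: a read changed (sync.gen -26->13) — executes, giving -7.

Note where the cutoff bites: beta.gen is checked, finds nothing changed, and keeps its cache.

The edit dirties: beta.gen, core.gen, filter.gen, schema.gen, south.gen, sync.gen.
5 target commands run: core.gen, filter.gen, schema.gen, south.gen, sync.gen.
Cache hits after checking: beta.gen.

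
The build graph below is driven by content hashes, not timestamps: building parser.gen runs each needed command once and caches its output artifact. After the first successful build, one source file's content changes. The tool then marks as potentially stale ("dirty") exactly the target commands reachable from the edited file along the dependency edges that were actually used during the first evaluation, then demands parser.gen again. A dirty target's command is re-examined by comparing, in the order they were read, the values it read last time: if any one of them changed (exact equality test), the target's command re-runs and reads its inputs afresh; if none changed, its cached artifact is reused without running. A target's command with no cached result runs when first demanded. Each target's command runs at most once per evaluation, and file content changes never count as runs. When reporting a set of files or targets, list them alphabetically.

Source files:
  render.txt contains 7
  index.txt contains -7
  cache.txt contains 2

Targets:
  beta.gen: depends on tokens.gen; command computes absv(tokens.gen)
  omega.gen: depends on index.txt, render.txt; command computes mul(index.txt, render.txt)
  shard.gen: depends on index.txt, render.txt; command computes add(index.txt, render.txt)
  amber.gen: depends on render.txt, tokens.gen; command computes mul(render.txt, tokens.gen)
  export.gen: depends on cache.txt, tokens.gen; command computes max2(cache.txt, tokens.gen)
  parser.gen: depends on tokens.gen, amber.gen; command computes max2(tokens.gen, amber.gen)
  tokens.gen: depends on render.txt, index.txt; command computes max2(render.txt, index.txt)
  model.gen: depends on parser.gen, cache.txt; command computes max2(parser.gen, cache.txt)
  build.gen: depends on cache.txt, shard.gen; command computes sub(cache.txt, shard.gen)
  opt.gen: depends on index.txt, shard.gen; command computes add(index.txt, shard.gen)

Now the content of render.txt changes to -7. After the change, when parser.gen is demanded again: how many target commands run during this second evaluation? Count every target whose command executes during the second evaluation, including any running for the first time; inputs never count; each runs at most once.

Run set: amber.gen, parser.gen, tokens.gen (3 run).

Initial pass — values computed on the first demand:
  tokens.gen = max2(7, -7) = 7
  amber.gen = mul(7, 7) = 49
  parser.gen = max2(7, 49) = 49

Second demand — change propagation:
  tokens.gen: re-runs because render.txt 7->-7; new result -7.
  amber.gen: re-runs because render.txt 7->-7; tokens.gen 7->-7; new result 49 (unchanged).
  parser.gen: re-runs because tokens.gen 7->-7; new result 49 (unchanged).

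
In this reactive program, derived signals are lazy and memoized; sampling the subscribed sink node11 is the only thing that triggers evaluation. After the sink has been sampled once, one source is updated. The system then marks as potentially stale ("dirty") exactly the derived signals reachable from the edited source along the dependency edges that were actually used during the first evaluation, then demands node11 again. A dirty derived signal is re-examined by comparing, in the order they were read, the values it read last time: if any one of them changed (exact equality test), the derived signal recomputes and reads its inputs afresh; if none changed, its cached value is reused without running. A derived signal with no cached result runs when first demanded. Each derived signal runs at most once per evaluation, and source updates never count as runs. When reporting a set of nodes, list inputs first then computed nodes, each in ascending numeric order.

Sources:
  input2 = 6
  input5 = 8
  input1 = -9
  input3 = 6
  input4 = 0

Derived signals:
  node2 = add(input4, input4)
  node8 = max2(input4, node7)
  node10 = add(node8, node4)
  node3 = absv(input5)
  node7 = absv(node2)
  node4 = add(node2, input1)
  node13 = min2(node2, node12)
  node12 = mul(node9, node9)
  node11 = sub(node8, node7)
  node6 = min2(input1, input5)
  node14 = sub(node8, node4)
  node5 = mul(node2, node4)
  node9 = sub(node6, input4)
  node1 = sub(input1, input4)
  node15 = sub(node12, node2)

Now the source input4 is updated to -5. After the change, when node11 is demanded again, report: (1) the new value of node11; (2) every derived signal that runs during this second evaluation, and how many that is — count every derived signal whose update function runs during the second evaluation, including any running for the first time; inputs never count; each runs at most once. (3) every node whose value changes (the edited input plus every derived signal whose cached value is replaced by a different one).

First demand of the output computes:
  node2 = add(0, 0) = 0
  node7 = absv(0) = 0
  node8 = max2(0, 0) = 0
  node11 = sub(0, 0) = 0

After the edit, cleaning proceeds:
  node2: a read changed (input4 0->-5; input4 0->-5) — executes, giving -10.
  node7: a read changed (node2 0->-10) — executes, giving 10.
  node8: a read changed (input4 0->-5; node7 0->10) — executes, giving 10.
  node11: a read changed (node8 0->10; node7 0->10) — executes, giving 0 — identical to its old value.

Demanding node11 again yields 0.
4 derived signals run: node2, node7, node8, node11.
The nodes whose values change: input4, node2, node7, node8.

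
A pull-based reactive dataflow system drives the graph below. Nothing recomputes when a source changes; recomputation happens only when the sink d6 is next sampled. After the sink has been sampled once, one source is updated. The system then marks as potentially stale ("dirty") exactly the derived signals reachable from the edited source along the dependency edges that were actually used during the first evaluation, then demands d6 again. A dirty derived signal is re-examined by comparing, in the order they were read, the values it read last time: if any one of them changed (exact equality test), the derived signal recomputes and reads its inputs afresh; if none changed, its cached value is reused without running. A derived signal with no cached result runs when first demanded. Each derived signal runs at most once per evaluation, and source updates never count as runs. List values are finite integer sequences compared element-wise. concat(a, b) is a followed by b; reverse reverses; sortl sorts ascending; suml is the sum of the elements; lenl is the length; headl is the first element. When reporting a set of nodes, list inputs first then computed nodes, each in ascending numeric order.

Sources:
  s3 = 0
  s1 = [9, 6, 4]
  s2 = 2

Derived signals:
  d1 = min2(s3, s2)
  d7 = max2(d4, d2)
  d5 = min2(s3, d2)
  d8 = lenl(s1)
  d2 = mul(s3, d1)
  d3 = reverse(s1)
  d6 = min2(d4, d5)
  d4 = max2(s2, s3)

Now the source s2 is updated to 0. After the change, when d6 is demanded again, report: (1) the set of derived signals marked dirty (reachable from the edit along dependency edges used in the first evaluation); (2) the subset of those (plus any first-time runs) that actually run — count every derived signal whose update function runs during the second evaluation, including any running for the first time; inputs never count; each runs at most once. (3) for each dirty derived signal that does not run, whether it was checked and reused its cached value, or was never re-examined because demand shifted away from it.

Marked dirty: d1, d2, d4, d5, d6.
Derived signals that run: d1, d4, d6 — 3 in total.
Checked but reused from cache: d2, d5.
Key observation: the cutoff stops propagation at d2 — its inputs' values are unchanged, so it reuses its cache.

First evaluation (everything demanded from the output):
  d1 = min2(0, 2) = 0
  d2 = mul(0, 0) = 0
  d4 = max2(2, 0) = 2
  d5 = min2(0, 0) = 0
  d6 = min2(2, 0) = 0

Propagation after the edit:
  d1: runs — s2 2->0; result 0 (same value as before).
  d2: checked — values it read are unchanged (s3 unchanged, d1 unchanged); reused cached 0 without running.
  d4: runs — s2 2->0; result 0.
  d5: checked — values it read are unchanged (s3 unchanged, d2 unchanged); reused cached 0 without running.
  d6: runs — d4 2->0; result 0 (same value as before).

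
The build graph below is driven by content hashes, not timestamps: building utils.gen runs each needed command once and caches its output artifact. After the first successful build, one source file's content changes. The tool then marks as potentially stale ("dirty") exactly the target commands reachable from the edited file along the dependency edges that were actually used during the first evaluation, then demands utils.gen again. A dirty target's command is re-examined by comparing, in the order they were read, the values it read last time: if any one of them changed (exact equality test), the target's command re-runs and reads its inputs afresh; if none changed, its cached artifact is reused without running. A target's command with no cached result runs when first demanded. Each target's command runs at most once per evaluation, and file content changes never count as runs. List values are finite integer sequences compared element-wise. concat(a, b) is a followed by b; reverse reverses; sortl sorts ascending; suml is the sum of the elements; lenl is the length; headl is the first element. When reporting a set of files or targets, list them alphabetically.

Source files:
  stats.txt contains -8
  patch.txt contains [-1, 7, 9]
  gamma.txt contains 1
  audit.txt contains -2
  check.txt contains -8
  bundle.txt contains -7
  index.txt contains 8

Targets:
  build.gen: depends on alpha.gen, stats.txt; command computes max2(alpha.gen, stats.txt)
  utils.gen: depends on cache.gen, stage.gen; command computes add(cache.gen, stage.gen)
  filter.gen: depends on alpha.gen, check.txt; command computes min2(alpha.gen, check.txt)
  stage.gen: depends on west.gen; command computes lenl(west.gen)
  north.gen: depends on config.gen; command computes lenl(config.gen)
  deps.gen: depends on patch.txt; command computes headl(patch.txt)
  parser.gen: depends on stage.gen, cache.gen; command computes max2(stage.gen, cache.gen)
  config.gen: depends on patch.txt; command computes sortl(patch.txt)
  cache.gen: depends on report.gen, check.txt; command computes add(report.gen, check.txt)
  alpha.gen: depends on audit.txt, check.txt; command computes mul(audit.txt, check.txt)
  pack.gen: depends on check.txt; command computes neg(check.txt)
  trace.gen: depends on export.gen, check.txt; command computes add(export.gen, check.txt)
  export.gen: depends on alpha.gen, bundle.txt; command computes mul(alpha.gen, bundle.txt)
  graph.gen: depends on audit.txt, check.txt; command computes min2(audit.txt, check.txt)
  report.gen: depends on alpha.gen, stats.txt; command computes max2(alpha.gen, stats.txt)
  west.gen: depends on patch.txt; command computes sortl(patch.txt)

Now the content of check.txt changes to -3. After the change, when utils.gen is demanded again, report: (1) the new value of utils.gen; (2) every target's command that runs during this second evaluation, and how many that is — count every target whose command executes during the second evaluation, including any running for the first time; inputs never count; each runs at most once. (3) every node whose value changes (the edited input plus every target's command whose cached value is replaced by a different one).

utils.gen now evaluates to 6.
Run set: alpha.gen, cache.gen, report.gen, utils.gen (4 run).
Changed values: alpha.gen, cache.gen, check.txt, report.gen, utils.gen.

Initial pass — values computed on the first demand:
  alpha.gen = mul(-2, -8) = 16
  report.gen = max2(16, -8) = 16
  cache.gen = add(16, -8) = 8
  west.gen = sortl([-1, 7, 9]) = [-1, 7, 9]
  stage.gen = lenl([-1, 7, 9]) = 3
  utils.gen = add(8, 3) = 11

Second demand — change propagation:
  alpha.gen: re-runs because check.txt -8->-3; new result 6.
  report.gen: re-runs because alpha.gen 16->6; new result 6.
  cache.gen: re-runs because report.gen 16->6; check.txt -8->-3; new result 3.
  utils.gen: re-runs because cache.gen 8->3; new result 6.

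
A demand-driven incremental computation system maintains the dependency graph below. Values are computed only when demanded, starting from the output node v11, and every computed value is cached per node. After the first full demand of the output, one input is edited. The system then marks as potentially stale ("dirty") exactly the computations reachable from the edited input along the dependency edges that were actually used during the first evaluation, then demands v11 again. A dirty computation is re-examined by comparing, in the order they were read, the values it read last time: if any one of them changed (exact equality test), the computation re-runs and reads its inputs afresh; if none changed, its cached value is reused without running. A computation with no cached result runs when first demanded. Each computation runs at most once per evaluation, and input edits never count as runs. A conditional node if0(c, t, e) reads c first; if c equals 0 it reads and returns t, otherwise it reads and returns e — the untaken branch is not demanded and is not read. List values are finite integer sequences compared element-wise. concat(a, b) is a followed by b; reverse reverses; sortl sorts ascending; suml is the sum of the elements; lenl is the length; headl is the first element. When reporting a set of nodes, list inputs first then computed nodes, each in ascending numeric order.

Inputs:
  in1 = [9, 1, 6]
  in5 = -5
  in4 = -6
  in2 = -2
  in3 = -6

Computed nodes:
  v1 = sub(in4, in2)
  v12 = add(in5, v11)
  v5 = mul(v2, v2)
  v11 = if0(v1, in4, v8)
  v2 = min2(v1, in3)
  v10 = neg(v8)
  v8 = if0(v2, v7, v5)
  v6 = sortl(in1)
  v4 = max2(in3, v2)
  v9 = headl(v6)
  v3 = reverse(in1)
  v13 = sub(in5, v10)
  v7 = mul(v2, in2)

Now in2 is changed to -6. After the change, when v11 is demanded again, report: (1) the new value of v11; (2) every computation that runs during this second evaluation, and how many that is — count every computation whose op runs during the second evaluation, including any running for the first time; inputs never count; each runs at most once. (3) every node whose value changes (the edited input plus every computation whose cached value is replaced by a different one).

New value of v11: -6.
Computations that run: v1, v11 — 2 in total.
Values that change: in2, v1, v11.
Key observation: a condition flipped, so demand moved to the other branch — v2, v5, v8 are never re-examined.

First evaluation (everything demanded from the output):
  v1 = sub(-6, -2) = -4
  v2 = min2(-4, -6) = -6
  v5 = mul(-6, -6) = 36
  v8 = if0(v2=-6 -> else branch v5) = 36
  v11 = if0(v1=-4 -> else branch v8) = 36

Propagation after the edit:
  v1: runs — in2 -2->-6; result 0.
  v2: marked dirty but never re-examined — demand shifted away from it.
  v5: marked dirty but never re-examined — demand shifted away from it.
  v8: marked dirty but never re-examined — demand shifted away from it.
  v11: runs — v1 -4->0; result -6.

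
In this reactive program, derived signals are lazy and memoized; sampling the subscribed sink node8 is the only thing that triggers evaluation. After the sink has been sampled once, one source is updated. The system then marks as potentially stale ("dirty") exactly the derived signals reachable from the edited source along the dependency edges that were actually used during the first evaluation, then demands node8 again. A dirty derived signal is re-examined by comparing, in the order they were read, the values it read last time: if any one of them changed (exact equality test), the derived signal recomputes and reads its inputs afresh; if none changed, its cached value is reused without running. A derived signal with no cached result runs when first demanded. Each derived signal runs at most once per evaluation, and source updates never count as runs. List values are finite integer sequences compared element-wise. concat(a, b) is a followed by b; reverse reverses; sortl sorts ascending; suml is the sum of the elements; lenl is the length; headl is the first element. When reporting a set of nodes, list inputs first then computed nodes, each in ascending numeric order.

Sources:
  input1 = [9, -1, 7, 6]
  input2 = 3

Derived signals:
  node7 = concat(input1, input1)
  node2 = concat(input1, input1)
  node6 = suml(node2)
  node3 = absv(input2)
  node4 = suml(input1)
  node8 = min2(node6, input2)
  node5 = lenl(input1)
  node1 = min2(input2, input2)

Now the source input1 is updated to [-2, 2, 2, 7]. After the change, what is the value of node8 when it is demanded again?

First demand of the output computes:
  node2 = concat([9, -1, 7, 6], [9, -1, 7, 6]) = [9, -1, 7, 6, 9, -1, 7, 6]
  node6 = suml([9, -1, 7, 6, 9, -1, 7, 6]) = 42
  node8 = min2(42, 3) = 3

After the edit, cleaning proceeds:
  node2: a read changed (input1 [9, -1, 7, 6]->[-2, 2, 2, 7]; input1 [9, -1, 7, 6]->[-2, 2, 2, 7]) — executes, giving [-2, 2, 2, 7, -2, 2, 2, 7].
  node6: a read changed (node2 [9, -1, 7, 6, 9, -1, 7, 6]->[-2, 2, 2, 7, -2, 2, 2, 7]) — executes, giving 18.
  node8: a read changed (node6 42->18) — executes, giving 3 — identical to its old value.

Demanding node8 again yields 3.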